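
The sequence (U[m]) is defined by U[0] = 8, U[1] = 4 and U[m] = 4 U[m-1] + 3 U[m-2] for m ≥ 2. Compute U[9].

U[2] = 4(4) + 3(8) = 40
U[3] = 4(40) + 3(4) = 172
U[4] = 4(172) + 3(40) = 808
U[5] = 4(808) + 3(172) = 3748
U[6] = 4(3748) + 3(808) = 17416
U[7] = 4(17416) + 3(3748) = 80908
U[8] = 4(80908) + 3(17416) = 375880
U[9] = 4(375880) + 3(80908) = 1746244

1746244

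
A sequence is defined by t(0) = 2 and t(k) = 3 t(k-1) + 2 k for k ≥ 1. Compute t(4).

t(1) = 3·2 + 2 = 8
t(2) = 3·8 + 4 = 28
t(3) = 3·28 + 6 = 90
t(4) = 3·90 + 8 = 278

278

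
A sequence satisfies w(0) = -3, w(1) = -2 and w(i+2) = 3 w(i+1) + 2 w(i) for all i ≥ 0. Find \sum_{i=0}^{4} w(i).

w(2) = 3·(-2) + 2·(-3) = -12
w(3) = 3·(-12) + 2·(-2) = -40
w(4) = 3·(-40) + 2·(-12) = -144
Sum = (-3) + (-2) + (-12) + (-40) + (-144) = -201

-201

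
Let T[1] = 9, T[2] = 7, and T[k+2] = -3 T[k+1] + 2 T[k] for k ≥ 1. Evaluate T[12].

552023

T[3] = -3·7 + 2·9 = -3
T[4] = -3·(-3) + 2·7 = 23
T[5] = -3·23 + 2·(-3) = -75
T[6] = -3·(-75) + 2·23 = 271
T[7] = -3·271 + 2·(-75) = -963
T[8] = -3·(-963) + 2·271 = 3431
T[9] = -3·3431 + 2·(-963) = -12219
T[10] = -3·(-12219) + 2·3431 = 43519
T[11] = -3·43519 + 2·(-12219) = -154995
T[12] = -3·(-154995) + 2·43519 = 552023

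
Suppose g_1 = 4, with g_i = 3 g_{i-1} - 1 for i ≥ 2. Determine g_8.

7655

g_2 = 3(4) - 1 = 11
g_3 = 3(11) - 1 = 32
g_4 = 3(32) - 1 = 95
g_5 = 3(95) - 1 = 284
g_6 = 3(284) - 1 = 851
g_7 = 3(851) - 1 = 2552
g_8 = 3(2552) - 1 = 7655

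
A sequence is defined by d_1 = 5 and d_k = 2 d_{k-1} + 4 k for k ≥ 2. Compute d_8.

d_2 = 2*5 + 8 = 18
d_3 = 2*18 + 12 = 48
d_4 = 2*48 + 16 = 112
d_5 = 2*112 + 20 = 244
d_6 = 2*244 + 24 = 512
d_7 = 2*512 + 28 = 1052
d_8 = 2*1052 + 32 = 2136

2136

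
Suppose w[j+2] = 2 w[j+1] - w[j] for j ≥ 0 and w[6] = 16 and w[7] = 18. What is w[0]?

Rearranging, w[j-2] = -(w[j] - 2 w[j-1]).
w[5] = -(18 - 2·16) = 14
w[4] = -(16 - 2·14) = 12
w[3] = -(14 - 2·12) = 10
w[2] = -(12 - 2·10) = 8
w[1] = -(10 - 2·8) = 6
w[0] = -(8 - 2·6) = 4

4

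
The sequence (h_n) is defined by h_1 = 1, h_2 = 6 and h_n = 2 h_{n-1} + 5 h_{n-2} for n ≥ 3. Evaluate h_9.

h_3 = 2*6 + 5*1 = 17
h_4 = 2*17 + 5*6 = 64
h_5 = 2*64 + 5*17 = 213
h_6 = 2*213 + 5*64 = 746
h_7 = 2*746 + 5*213 = 2557
h_8 = 2*2557 + 5*746 = 8844
h_9 = 2*8844 + 5*2557 = 30473

30473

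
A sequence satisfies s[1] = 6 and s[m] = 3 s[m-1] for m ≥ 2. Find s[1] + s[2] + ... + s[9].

s[2] = 3(6) = 18
s[3] = 3(18) = 54
s[4] = 3(54) = 162
s[5] = 3(162) = 486
s[6] = 3(486) = 1458
s[7] = 3(1458) = 4374
s[8] = 3(4374) = 13122
s[9] = 3(13122) = 39366
Sum = 6 + 18 + 54 + 162 + 486 + 1458 + 4374 + 13122 + 39366 = 59046

59046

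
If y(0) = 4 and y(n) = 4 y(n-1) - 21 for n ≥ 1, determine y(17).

The fixed point is -21/(1 - 4) = 7, so y(n) - 7 = 4(y(n-1) - 7).
Hence y(n) = -3·4^n + 7.
y(17) = -3·4^{17} + 7 = -3·17179869184 + 7 = -51539607545.

-51539607545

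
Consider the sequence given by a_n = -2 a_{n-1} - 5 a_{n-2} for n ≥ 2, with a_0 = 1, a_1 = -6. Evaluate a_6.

a_2 = -2(-6) - 5(1) = 7
a_3 = -2(7) - 5(-6) = 16
a_4 = -2(16) - 5(7) = -67
a_5 = -2(-67) - 5(16) = 54
a_6 = -2(54) - 5(-67) = 227

227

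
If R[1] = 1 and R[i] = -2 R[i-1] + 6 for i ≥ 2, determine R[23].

-4194302

The fixed point is 6/(1 + 2) = 2, so R[i] - 2 = -2(R[i-1] - 2).
Hence R[i] = -1·(-2)^{i-1} + 2.
R[23] = -1·(-2)^{22} + 2 = -1·4194304 + 2 = -4194302.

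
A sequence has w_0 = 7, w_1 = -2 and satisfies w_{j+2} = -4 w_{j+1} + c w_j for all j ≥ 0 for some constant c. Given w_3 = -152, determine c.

4

w_2 = 8 + 7c
w_3 = -32 - 30c
So -32 - 30c = -152, giving c = 4.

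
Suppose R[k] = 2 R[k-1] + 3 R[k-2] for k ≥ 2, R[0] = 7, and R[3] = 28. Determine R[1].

Let R[1] = z.
R[2] = 21 + 2z
R[3] = 42 + 7z
So 42 + 7z = 28, giving z = -2.

-2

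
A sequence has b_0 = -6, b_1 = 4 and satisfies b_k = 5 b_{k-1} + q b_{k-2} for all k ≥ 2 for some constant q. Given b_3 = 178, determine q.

b_2 = 20 - 6q
b_3 = 100 - 26q
So 100 - 26q = 178, giving q = -3.

-3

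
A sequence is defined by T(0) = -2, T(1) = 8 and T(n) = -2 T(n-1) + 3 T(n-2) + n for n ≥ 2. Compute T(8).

T(2) = -2*8 + 3*(-2) + 2 = -20
T(3) = -2*(-20) + 3*8 + 3 = 67
T(4) = -2*67 + 3*(-20) + 4 = -190
T(5) = -2*(-190) + 3*67 + 5 = 586
T(6) = -2*586 + 3*(-190) + 6 = -1736
T(7) = -2*(-1736) + 3*586 + 7 = 5237
T(8) = -2*5237 + 3*(-1736) + 8 = -15674

-15674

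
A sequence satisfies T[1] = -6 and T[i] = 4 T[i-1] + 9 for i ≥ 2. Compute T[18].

The fixed point is 9/(1 - 4) = -3, so T[i] + 3 = 4(T[i-1] + 3).
Hence T[i] = -3·4^{i-1} - 3.
T[18] = -3·4^{17} - 3 = -3·17179869184 - 3 = -51539607555.

-51539607555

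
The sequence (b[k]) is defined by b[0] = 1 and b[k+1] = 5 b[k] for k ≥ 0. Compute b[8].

b[1] = 5*1 = 5
b[2] = 5*5 = 25
b[3] = 5*25 = 125
b[4] = 5*125 = 625
b[5] = 5*625 = 3125
b[6] = 5*3125 = 15625
b[7] = 5*15625 = 78125
b[8] = 5*78125 = 390625

390625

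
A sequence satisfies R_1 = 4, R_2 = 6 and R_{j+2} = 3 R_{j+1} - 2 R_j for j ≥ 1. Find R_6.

66

R_3 = 3*6 - 2*4 = 10
R_4 = 3*10 - 2*6 = 18
R_5 = 3*18 - 2*10 = 34
R_6 = 3*34 - 2*18 = 66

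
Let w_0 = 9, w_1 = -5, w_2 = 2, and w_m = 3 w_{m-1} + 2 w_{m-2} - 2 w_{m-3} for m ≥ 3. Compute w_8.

-7896

w_3 = 3*2 + 2*(-5) - 2*9 = -22
w_4 = 3*(-22) + 2*2 - 2*(-5) = -52
w_5 = 3*(-52) + 2*(-22) - 2*2 = -204
w_6 = 3*(-204) + 2*(-52) - 2*(-22) = -672
w_7 = 3*(-672) + 2*(-204) - 2*(-52) = -2320
w_8 = 3*(-2320) + 2*(-672) - 2*(-204) = -7896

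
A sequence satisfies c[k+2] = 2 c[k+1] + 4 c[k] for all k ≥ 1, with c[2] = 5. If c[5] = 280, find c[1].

Let c[1] = x.
c[3] = 10 + 4x
c[4] = 40 + 8x
c[5] = 120 + 32x
So 120 + 32x = 280, giving x = 5.

5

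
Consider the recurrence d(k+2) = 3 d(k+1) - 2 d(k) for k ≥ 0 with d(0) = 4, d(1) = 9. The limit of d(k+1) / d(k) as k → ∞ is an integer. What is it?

2

The characteristic equation is r^2 - 3r + 2 = 0, which factors as (r - 2)(r - 1) = 0.
So the roots are 2 and 1. Since |2| > |1| and the coefficient of 2^k is non-zero, the ratio tends to 2.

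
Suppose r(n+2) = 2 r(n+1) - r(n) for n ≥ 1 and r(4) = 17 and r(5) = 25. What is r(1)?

-7

Rearranging, r(n-2) = -(r(n) - 2 r(n-1)).
r(3) = -(25 - 2*17) = 9
r(2) = -(17 - 2*9) = 1
r(1) = -(9 - 2*1) = -7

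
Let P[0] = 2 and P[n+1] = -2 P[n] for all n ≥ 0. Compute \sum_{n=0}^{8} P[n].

342

P[1] = -2·2 = -4
P[2] = -2·(-4) = 8
P[3] = -2·8 = -16
P[4] = -2·(-16) = 32
P[5] = -2·32 = -64
P[6] = -2·(-64) = 128
P[7] = -2·128 = -256
P[8] = -2·(-256) = 512
Sum = 2 + (-4) + 8 + (-16) + 32 + (-64) + 128 + (-256) + 512 = 342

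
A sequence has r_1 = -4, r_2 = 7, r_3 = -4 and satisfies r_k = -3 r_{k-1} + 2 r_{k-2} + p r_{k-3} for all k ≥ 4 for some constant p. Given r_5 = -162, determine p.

-4

r_4 = 26 - 4p
r_5 = -86 + 19p
So -86 + 19p = -162, giving p = -4.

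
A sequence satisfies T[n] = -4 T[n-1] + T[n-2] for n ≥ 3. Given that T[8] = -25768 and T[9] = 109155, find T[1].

Rearranging, T[n-2] = T[n] + 4 T[n-1].
T[7] = 109155 + 4·(-25768) = 6083
T[6] = -25768 + 4·6083 = -1436
T[5] = 6083 + 4·(-1436) = 339
T[4] = -1436 + 4·339 = -80
T[3] = 339 + 4·(-80) = 19
T[2] = -80 + 4·19 = -4
T[1] = 19 + 4·(-4) = 3

3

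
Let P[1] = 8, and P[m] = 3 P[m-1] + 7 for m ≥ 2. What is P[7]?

8380

P[2] = 3*8 + 7 = 31
P[3] = 3*31 + 7 = 100
P[4] = 3*100 + 7 = 307
P[5] = 3*307 + 7 = 928
P[6] = 3*928 + 7 = 2791
P[7] = 3*2791 + 7 = 8380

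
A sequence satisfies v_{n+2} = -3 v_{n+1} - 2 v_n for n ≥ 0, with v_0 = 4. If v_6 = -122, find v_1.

-2

Let v_1 = x.
v_2 = -8 - 3x
v_3 = 24 + 7x
v_4 = -56 - 15x
v_5 = 120 + 31x
v_6 = -248 - 63x
So -248 - 63x = -122, giving x = -2.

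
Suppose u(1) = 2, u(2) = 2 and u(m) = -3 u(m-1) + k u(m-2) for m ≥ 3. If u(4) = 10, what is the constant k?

2

u(3) = -6 + 2k
u(4) = 18 - 4k
So 18 - 4k = 10, giving k = 2.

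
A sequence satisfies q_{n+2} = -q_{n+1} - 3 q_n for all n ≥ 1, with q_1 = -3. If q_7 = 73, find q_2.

-4

Let q_2 = w.
q_3 = 9 - w
q_4 = -9 - 2w
q_5 = -18 + 5w
q_6 = 45 + w
q_7 = 9 - 16w
So 9 - 16w = 73, giving w = -4.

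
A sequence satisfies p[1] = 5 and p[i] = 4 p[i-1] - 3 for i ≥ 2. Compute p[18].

The fixed point is -3/(1 - 4) = 1, so p[i] - 1 = 4(p[i-1] - 1).
Hence p[i] = 4·4^{i-1} + 1.
p[18] = 4·4^{17} + 1 = 4·17179869184 + 1 = 68719476737.

68719476737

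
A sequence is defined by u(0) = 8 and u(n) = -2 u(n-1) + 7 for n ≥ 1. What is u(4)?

u(1) = -2(8) + 7 = -9
u(2) = -2(-9) + 7 = 25
u(3) = -2(25) + 7 = -43
u(4) = -2(-43) + 7 = 93

93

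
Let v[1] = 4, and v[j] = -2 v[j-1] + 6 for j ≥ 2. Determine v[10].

v[2] = -2·4 + 6 = -2
v[3] = -2·(-2) + 6 = 10
v[4] = -2·10 + 6 = -14
v[5] = -2·(-14) + 6 = 34
v[6] = -2·34 + 6 = -62
v[7] = -2·(-62) + 6 = 130
v[8] = -2·130 + 6 = -254
v[9] = -2·(-254) + 6 = 514
v[10] = -2·514 + 6 = -1022

-1022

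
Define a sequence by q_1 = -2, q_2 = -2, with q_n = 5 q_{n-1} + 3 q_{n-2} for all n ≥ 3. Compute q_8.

q_3 = 5·(-2) + 3·(-2) = -16
q_4 = 5·(-16) + 3·(-2) = -86
q_5 = 5·(-86) + 3·(-16) = -478
q_6 = 5·(-478) + 3·(-86) = -2648
q_7 = 5·(-2648) + 3·(-478) = -14674
q_8 = 5·(-14674) + 3·(-2648) = -81314

-81314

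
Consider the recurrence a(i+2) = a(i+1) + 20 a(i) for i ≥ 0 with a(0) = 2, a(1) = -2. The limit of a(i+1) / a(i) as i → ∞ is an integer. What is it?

5

The characteristic equation is r^2 - r - 20 = 0, which factors as (r - 5)(r + 4) = 0.
So the roots are 5 and -4. Since |5| > |-4| and the coefficient of 5^i is non-zero, the ratio tends to 5.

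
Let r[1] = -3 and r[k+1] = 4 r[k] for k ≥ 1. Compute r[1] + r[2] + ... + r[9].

-262143

r[2] = 4(-3) = -12
r[3] = 4(-12) = -48
r[4] = 4(-48) = -192
r[5] = 4(-192) = -768
r[6] = 4(-768) = -3072
r[7] = 4(-3072) = -12288
r[8] = 4(-12288) = -49152
r[9] = 4(-49152) = -196608
Sum = (-3) + (-12) + (-48) + (-192) + (-768) + (-3072) + (-12288) + (-49152) + (-196608) = -262143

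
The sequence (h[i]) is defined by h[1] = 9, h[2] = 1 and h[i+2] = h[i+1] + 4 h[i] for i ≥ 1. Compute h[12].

113033

h[3] = 1 + 4*9 = 37
h[4] = 37 + 4*1 = 41
h[5] = 41 + 4*37 = 189
h[6] = 189 + 4*41 = 353
h[7] = 353 + 4*189 = 1109
h[8] = 1109 + 4*353 = 2521
h[9] = 2521 + 4*1109 = 6957
h[10] = 6957 + 4*2521 = 17041
h[11] = 17041 + 4*6957 = 44869
h[12] = 44869 + 4*17041 = 113033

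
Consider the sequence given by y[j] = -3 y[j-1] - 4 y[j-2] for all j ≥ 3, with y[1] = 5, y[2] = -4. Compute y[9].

1448

y[3] = -3(-4) - 4(5) = -8
y[4] = -3(-8) - 4(-4) = 40
y[5] = -3(40) - 4(-8) = -88
y[6] = -3(-88) - 4(40) = 104
y[7] = -3(104) - 4(-88) = 40
y[8] = -3(40) - 4(104) = -536
y[9] = -3(-536) - 4(40) = 1448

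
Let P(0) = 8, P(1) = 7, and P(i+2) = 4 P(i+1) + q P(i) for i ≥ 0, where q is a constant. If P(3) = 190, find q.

2

P(2) = 28 + 8q
P(3) = 112 + 39q
So 112 + 39q = 190, giving q = 2.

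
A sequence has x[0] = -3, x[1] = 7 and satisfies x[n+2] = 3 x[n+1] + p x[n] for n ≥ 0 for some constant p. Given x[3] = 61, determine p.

1

x[2] = 21 - 3p
x[3] = 63 - 2p
So 63 - 2p = 61, giving p = 1.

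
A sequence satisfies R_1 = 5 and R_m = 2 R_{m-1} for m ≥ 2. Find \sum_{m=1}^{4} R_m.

75

R_2 = 2·5 = 10
R_3 = 2·10 = 20
R_4 = 2·20 = 40
Sum = 5 + 10 + 20 + 40 = 75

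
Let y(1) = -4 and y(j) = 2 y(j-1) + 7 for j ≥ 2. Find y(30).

1610612729

The fixed point is 7/(1 - 2) = -7, so y(j) + 7 = 2(y(j-1) + 7).
Hence y(j) = 3·2^{j-1} - 7.
y(30) = 3·2^{29} - 7 = 3·536870912 - 7 = 1610612729.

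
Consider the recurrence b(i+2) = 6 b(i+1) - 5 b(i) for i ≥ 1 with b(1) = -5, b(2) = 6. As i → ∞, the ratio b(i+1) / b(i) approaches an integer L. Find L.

5

The characteristic equation is r^2 - 6r + 5 = 0, which factors as (r - 5)(r - 1) = 0.
So the roots are 5 and 1. Since |5| > |1| and the coefficient of 5^i is non-zero, the ratio tends to 5.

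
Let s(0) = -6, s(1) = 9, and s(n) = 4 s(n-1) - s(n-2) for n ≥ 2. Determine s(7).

30879

s(2) = 4(9) - (-6) = 42
s(3) = 4(42) - 9 = 159
s(4) = 4(159) - 42 = 594
s(5) = 4(594) - 159 = 2217
s(6) = 4(2217) - 594 = 8274
s(7) = 4(8274) - 2217 = 30879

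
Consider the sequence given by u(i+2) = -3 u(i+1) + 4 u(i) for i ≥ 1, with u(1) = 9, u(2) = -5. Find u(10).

u(3) = -3·(-5) + 4·9 = 51
u(4) = -3·51 + 4·(-5) = -173
u(5) = -3·(-173) + 4·51 = 723
u(6) = -3·723 + 4·(-173) = -2861
u(7) = -3·(-2861) + 4·723 = 11475
u(8) = -3·11475 + 4·(-2861) = -45869
u(9) = -3·(-45869) + 4·11475 = 183507
u(10) = -3·183507 + 4·(-45869) = -733997

-733997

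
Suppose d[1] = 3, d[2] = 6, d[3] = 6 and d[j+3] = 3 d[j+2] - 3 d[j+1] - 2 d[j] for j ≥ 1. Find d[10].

2082

d[4] = 3(6) - 3(6) - 2(3) = -6
d[5] = 3(-6) - 3(6) - 2(6) = -48
d[6] = 3(-48) - 3(-6) - 2(6) = -138
d[7] = 3(-138) - 3(-48) - 2(-6) = -258
d[8] = 3(-258) - 3(-138) - 2(-48) = -264
d[9] = 3(-264) - 3(-258) - 2(-138) = 258
d[10] = 3(258) - 3(-264) - 2(-258) = 2082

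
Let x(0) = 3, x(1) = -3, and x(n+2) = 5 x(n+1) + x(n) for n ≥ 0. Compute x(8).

-237732

x(2) = 5*(-3) + 3 = -12
x(3) = 5*(-12) + (-3) = -63
x(4) = 5*(-63) + (-12) = -327
x(5) = 5*(-327) + (-63) = -1698
x(6) = 5*(-1698) + (-327) = -8817
x(7) = 5*(-8817) + (-1698) = -45783
x(8) = 5*(-45783) + (-8817) = -237732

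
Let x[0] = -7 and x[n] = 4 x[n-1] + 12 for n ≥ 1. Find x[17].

-51539607556

The fixed point is 12/(1 - 4) = -4, so x[n] + 4 = 4(x[n-1] + 4).
Hence x[n] = -3·4^n - 4.
x[17] = -3·4^{17} - 4 = -3·17179869184 - 4 = -51539607556.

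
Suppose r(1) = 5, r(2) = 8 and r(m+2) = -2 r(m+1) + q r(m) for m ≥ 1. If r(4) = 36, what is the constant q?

r(3) = -16 + 5q
r(4) = 32 - 2q
So 32 - 2q = 36, giving q = -2.

-2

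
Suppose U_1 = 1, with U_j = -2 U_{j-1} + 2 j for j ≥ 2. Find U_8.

20

U_2 = -2·1 + 4 = 2
U_3 = -2·2 + 6 = 2
U_4 = -2·2 + 8 = 4
U_5 = -2·4 + 10 = 2
U_6 = -2·2 + 12 = 8
U_7 = -2·8 + 14 = -2
U_8 = -2·(-2) + 16 = 20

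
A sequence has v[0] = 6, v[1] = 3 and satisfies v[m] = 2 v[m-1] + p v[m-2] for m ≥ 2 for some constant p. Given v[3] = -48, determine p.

-4

v[2] = 6 + 6p
v[3] = 12 + 15p
So 12 + 15p = -48, giving p = -4.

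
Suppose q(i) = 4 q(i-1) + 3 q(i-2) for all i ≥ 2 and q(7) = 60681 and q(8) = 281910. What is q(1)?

3

Rearranging, q(i-2) = (q(i) - 4 q(i-1)) / 3.
q(6) = (281910 - 4(60681)) / 3 = 39186/3 = 13062
q(5) = (60681 - 4(13062)) / 3 = 8433/3 = 2811
q(4) = (13062 - 4(2811)) / 3 = 1818/3 = 606
q(3) = (2811 - 4(606)) / 3 = 387/3 = 129
q(2) = (606 - 4(129)) / 3 = 90/3 = 30
q(1) = (129 - 4(30)) / 3 = 9/3 = 3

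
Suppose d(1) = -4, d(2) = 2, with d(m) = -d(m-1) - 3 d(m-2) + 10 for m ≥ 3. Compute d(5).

-34

d(3) = -2 - 3*(-4) + 10 = 20
d(4) = -20 - 3*2 + 10 = -16
d(5) = -(-16) - 3*20 + 10 = -34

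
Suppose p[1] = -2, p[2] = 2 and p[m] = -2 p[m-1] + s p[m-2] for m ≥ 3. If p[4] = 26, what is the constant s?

p[3] = -4 - 2s
p[4] = 8 + 6s
So 8 + 6s = 26, giving s = 3.

3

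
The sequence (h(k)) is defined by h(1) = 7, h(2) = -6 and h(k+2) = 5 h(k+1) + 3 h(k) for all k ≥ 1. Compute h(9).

h(3) = 5(-6) + 3(7) = -9
h(4) = 5(-9) + 3(-6) = -63
h(5) = 5(-63) + 3(-9) = -342
h(6) = 5(-342) + 3(-63) = -1899
h(7) = 5(-1899) + 3(-342) = -10521
h(8) = 5(-10521) + 3(-1899) = -58302
h(9) = 5(-58302) + 3(-10521) = -323073

-323073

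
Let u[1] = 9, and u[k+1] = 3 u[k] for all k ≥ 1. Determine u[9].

u[2] = 3(9) = 27
u[3] = 3(27) = 81
u[4] = 3(81) = 243
u[5] = 3(243) = 729
u[6] = 3(729) = 2187
u[7] = 3(2187) = 6561
u[8] = 3(6561) = 19683
u[9] = 3(19683) = 59049

59049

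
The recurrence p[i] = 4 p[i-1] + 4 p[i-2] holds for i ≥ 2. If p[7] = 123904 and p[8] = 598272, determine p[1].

4

Rearranging, p[i-2] = (p[i] - 4 p[i-1]) / 4.
p[6] = (598272 - 4(123904)) / 4 = 102656/4 = 25664
p[5] = (123904 - 4(25664)) / 4 = 21248/4 = 5312
p[4] = (25664 - 4(5312)) / 4 = 4416/4 = 1104
p[3] = (5312 - 4(1104)) / 4 = 896/4 = 224
p[2] = (1104 - 4(224)) / 4 = 208/4 = 52
p[1] = (224 - 4(52)) / 4 = 16/4 = 4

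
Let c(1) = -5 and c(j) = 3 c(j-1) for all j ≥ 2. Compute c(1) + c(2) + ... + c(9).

-49205

c(2) = 3(-5) = -15
c(3) = 3(-15) = -45
c(4) = 3(-45) = -135
c(5) = 3(-135) = -405
c(6) = 3(-405) = -1215
c(7) = 3(-1215) = -3645
c(8) = 3(-3645) = -10935
c(9) = 3(-10935) = -32805
Sum = (-5) + (-15) + (-45) + (-135) + (-405) + (-1215) + (-3645) + (-10935) + (-32805) = -49205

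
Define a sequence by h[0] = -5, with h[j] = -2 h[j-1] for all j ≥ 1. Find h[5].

h[1] = -2*(-5) = 10
h[2] = -2*10 = -20
h[3] = -2*(-20) = 40
h[4] = -2*40 = -80
h[5] = -2*(-80) = 160

160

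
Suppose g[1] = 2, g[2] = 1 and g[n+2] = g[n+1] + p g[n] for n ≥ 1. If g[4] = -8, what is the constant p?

g[3] = 1 + 2p
g[4] = 1 + 3p
So 1 + 3p = -8, giving p = -3.

-3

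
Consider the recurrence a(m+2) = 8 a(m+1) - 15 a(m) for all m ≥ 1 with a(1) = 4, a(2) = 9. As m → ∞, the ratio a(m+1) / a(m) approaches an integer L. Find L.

The characteristic equation is r^2 - 8r + 15 = 0, which factors as (r - 5)(r - 3) = 0.
So the roots are 5 and 3. Since |5| > |3| and the coefficient of 5^m is non-zero, the ratio tends to 5.

5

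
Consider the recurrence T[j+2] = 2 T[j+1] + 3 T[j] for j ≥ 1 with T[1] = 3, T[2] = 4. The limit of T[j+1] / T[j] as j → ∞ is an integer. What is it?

The characteristic equation is r^2 - 2r - 3 = 0, which factors as (r - 3)(r + 1) = 0.
So the roots are 3 and -1. Since |3| > |-1| and the coefficient of 3^j is non-zero, the ratio tends to 3.

3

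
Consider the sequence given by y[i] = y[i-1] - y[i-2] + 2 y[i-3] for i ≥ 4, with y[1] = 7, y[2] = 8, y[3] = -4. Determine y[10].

y[4] = (-4) - 8 + 2(7) = 2
y[5] = 2 - (-4) + 2(8) = 22
y[6] = 22 - 2 + 2(-4) = 12
y[7] = 12 - 22 + 2(2) = -6
y[8] = (-6) - 12 + 2(22) = 26
y[9] = 26 - (-6) + 2(12) = 56
y[10] = 56 - 26 + 2(-6) = 18

18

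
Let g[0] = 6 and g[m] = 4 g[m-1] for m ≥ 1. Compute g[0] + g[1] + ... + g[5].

8190

g[1] = 4·6 = 24
g[2] = 4·24 = 96
g[3] = 4·96 = 384
g[4] = 4·384 = 1536
g[5] = 4·1536 = 6144
Sum = 6 + 24 + 96 + 384 + 1536 + 6144 = 8190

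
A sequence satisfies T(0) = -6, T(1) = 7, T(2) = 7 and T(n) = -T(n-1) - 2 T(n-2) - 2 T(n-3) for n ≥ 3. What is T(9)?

87

T(3) = -7 - 2·7 - 2·(-6) = -9
T(4) = -(-9) - 2·7 - 2·7 = -19
T(5) = -(-19) - 2·(-9) - 2·7 = 23
T(6) = -23 - 2·(-19) - 2·(-9) = 33
T(7) = -33 - 2·23 - 2·(-19) = -41
T(8) = -(-41) - 2·33 - 2·23 = -71
T(9) = -(-71) - 2·(-41) - 2·33 = 87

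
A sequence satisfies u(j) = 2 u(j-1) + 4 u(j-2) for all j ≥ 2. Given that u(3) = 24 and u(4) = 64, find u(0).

Rearranging, u(j-2) = (u(j) - 2 u(j-1)) / 4.
u(2) = (64 - 2*24) / 4 = 16/4 = 4
u(1) = (24 - 2*4) / 4 = 16/4 = 4
u(0) = (4 - 2*4) / 4 = -4/4 = -1

-1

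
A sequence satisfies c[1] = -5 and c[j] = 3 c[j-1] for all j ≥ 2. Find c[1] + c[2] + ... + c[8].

c[2] = 3(-5) = -15
c[3] = 3(-15) = -45
c[4] = 3(-45) = -135
c[5] = 3(-135) = -405
c[6] = 3(-405) = -1215
c[7] = 3(-1215) = -3645
c[8] = 3(-3645) = -10935
Sum = (-5) + (-15) + (-45) + (-135) + (-405) + (-1215) + (-3645) + (-10935) = -16400

-16400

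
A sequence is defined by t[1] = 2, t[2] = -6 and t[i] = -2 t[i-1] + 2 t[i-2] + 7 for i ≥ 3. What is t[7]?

1127

t[3] = -2·(-6) + 2·2 + 7 = 23
t[4] = -2·23 + 2·(-6) + 7 = -51
t[5] = -2·(-51) + 2·23 + 7 = 155
t[6] = -2·155 + 2·(-51) + 7 = -405
t[7] = -2·(-405) + 2·155 + 7 = 1127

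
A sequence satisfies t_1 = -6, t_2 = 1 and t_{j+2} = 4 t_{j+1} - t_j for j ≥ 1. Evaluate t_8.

t_3 = 4·1 - (-6) = 10
t_4 = 4·10 - 1 = 39
t_5 = 4·39 - 10 = 146
t_6 = 4·146 - 39 = 545
t_7 = 4·545 - 146 = 2034
t_8 = 4·2034 - 545 = 7591

7591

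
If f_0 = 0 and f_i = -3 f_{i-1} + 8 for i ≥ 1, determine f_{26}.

The fixed point is 8/(1 + 3) = 2, so f_i - 2 = -3(f_{i-1} - 2).
Hence f_i = -2·(-3)^i + 2.
f_{26} = -2·(-3)^{26} + 2 = -2·2541865828329 + 2 = -5083731656656.

-5083731656656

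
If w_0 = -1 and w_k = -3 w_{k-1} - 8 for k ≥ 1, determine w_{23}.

The fixed point is -8/(1 + 3) = -2, so w_k + 2 = -3(w_{k-1} + 2).
Hence w_k = 1·(-3)^k - 2.
w_{23} = 1·(-3)^{23} - 2 = 1·-94143178827 - 2 = -94143178829.

-94143178829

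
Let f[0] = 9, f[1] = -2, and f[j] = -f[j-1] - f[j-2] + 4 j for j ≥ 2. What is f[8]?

f[2] = -(-2) - 9 + 8 = 1
f[3] = -1 - (-2) + 12 = 13
f[4] = -13 - 1 + 16 = 2
f[5] = -2 - 13 + 20 = 5
f[6] = -5 - 2 + 24 = 17
f[7] = -17 - 5 + 28 = 6
f[8] = -6 - 17 + 32 = 9

9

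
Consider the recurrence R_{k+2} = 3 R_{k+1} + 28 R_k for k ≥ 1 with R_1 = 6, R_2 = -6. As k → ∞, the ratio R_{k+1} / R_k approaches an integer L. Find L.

The characteristic equation is r^2 - 3r - 28 = 0, which factors as (r - 7)(r + 4) = 0.
So the roots are 7 and -4. Since |7| > |-4| and the coefficient of 7^k is non-zero, the ratio tends to 7.

7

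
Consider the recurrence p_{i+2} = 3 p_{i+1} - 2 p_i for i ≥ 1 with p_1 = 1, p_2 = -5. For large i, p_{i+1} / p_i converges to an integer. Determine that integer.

The characteristic equation is r^2 - 3r + 2 = 0, which factors as (r - 2)(r - 1) = 0.
So the roots are 2 and 1. Since |2| > |1| and the coefficient of 2^i is non-zero, the ratio tends to 2.

2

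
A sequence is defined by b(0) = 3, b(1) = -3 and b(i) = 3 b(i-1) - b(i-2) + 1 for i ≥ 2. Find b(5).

b(2) = 3*(-3) - 3 + 1 = -11
b(3) = 3*(-11) - (-3) + 1 = -29
b(4) = 3*(-29) - (-11) + 1 = -75
b(5) = 3*(-75) - (-29) + 1 = -195

-195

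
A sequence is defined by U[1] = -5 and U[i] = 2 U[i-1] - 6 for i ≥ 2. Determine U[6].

U[2] = 2(-5) - 6 = -16
U[3] = 2(-16) - 6 = -38
U[4] = 2(-38) - 6 = -82
U[5] = 2(-82) - 6 = -170
U[6] = 2(-170) - 6 = -346

-346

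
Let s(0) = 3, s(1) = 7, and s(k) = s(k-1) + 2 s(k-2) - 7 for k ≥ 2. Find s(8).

258

s(2) = 7 + 2*3 - 7 = 6
s(3) = 6 + 2*7 - 7 = 13
s(4) = 13 + 2*6 - 7 = 18
s(5) = 18 + 2*13 - 7 = 37
s(6) = 37 + 2*18 - 7 = 66
s(7) = 66 + 2*37 - 7 = 133
s(8) = 133 + 2*66 - 7 = 258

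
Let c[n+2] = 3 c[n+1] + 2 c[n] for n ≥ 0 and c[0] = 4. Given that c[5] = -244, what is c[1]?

Let c[1] = z.
c[2] = 8 + 3z
c[3] = 24 + 11z
c[4] = 88 + 39z
c[5] = 312 + 139z
So 312 + 139z = -244, giving z = -4.

-4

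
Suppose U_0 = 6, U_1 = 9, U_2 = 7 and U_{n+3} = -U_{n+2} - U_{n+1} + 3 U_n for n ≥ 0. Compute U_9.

U_3 = -7 - 9 + 3*6 = 2
U_4 = -2 - 7 + 3*9 = 18
U_5 = -18 - 2 + 3*7 = 1
U_6 = -1 - 18 + 3*2 = -13
U_7 = -(-13) - 1 + 3*18 = 66
U_8 = -66 - (-13) + 3*1 = -50
U_9 = -(-50) - 66 + 3*(-13) = -55

-55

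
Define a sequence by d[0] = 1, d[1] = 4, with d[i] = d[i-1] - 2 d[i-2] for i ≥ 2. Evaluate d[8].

d[2] = 4 - 2(1) = 2
d[3] = 2 - 2(4) = -6
d[4] = (-6) - 2(2) = -10
d[5] = (-10) - 2(-6) = 2
d[6] = 2 - 2(-10) = 22
d[7] = 22 - 2(2) = 18
d[8] = 18 - 2(22) = -26

-26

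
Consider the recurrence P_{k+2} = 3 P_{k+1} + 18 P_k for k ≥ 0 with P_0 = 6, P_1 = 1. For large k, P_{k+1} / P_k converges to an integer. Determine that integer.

The characteristic equation is r^2 - 3r - 18 = 0, which factors as (r - 6)(r + 3) = 0.
So the roots are 6 and -3. Since |6| > |-3| and the coefficient of 6^k is non-zero, the ratio tends to 6.

6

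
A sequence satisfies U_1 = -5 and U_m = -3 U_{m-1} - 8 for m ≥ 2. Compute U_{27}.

The fixed point is -8/(1 + 3) = -2, so U_m + 2 = -3(U_{m-1} + 2).
Hence U_m = -3·(-3)^{m-1} - 2.
U_{27} = -3·(-3)^{26} - 2 = -3·2541865828329 - 2 = -7625597484989.

-7625597484989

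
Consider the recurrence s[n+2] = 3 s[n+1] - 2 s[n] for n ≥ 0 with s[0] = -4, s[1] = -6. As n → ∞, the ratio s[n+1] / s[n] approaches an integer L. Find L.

2

The characteristic equation is r^2 - 3r + 2 = 0, which factors as (r - 2)(r - 1) = 0.
So the roots are 2 and 1. Since |2| > |1| and the coefficient of 2^n is non-zero, the ratio tends to 2.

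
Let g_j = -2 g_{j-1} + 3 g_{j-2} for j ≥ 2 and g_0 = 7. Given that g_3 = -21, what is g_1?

3

Let g_1 = w.
g_2 = 21 - 2w
g_3 = -42 + 7w
So -42 + 7w = -21, giving w = 3.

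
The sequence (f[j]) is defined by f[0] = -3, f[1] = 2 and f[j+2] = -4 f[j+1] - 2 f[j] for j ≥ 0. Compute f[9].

5408

f[2] = -4*2 - 2*(-3) = -2
f[3] = -4*(-2) - 2*2 = 4
f[4] = -4*4 - 2*(-2) = -12
f[5] = -4*(-12) - 2*4 = 40
f[6] = -4*40 - 2*(-12) = -136
f[7] = -4*(-136) - 2*40 = 464
f[8] = -4*464 - 2*(-136) = -1584
f[9] = -4*(-1584) - 2*464 = 5408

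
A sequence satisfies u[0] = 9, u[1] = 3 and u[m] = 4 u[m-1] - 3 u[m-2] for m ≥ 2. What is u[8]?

-19671

u[2] = 4(3) - 3(9) = -15
u[3] = 4(-15) - 3(3) = -69
u[4] = 4(-69) - 3(-15) = -231
u[5] = 4(-231) - 3(-69) = -717
u[6] = 4(-717) - 3(-231) = -2175
u[7] = 4(-2175) - 3(-717) = -6549
u[8] = 4(-6549) - 3(-2175) = -19671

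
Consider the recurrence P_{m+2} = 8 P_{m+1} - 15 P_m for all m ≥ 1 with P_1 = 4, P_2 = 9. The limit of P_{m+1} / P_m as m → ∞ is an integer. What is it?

The characteristic equation is r^2 - 8r + 15 = 0, which factors as (r - 5)(r - 3) = 0.
So the roots are 5 and 3. Since |5| > |3| and the coefficient of 5^m is non-zero, the ratio tends to 5.

5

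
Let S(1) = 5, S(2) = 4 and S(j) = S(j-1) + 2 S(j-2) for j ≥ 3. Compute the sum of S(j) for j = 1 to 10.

3069

S(3) = 4 + 2(5) = 14
S(4) = 14 + 2(4) = 22
S(5) = 22 + 2(14) = 50
S(6) = 50 + 2(22) = 94
S(7) = 94 + 2(50) = 194
S(8) = 194 + 2(94) = 382
S(9) = 382 + 2(194) = 770
S(10) = 770 + 2(382) = 1534
Sum = 5 + 4 + 14 + 22 + 50 + 94 + 194 + 382 + 770 + 1534 = 3069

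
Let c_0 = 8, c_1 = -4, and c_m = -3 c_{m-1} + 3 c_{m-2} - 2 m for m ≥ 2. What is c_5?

c_2 = -3·(-4) + 3·8 - 4 = 32
c_3 = -3·32 + 3·(-4) - 6 = -114
c_4 = -3·(-114) + 3·32 - 8 = 430
c_5 = -3·430 + 3·(-114) - 10 = -1642

-1642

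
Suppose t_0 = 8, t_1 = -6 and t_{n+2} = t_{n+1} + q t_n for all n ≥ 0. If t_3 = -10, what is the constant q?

-2

t_2 = -6 + 8q
t_3 = -6 + 2q
So -6 + 2q = -10, giving q = -2.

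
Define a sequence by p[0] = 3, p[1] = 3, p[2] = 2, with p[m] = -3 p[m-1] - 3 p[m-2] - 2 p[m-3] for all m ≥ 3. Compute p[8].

674

p[3] = -3·2 - 3·3 - 2·3 = -21
p[4] = -3·(-21) - 3·2 - 2·3 = 51
p[5] = -3·51 - 3·(-21) - 2·2 = -94
p[6] = -3·(-94) - 3·51 - 2·(-21) = 171
p[7] = -3·171 - 3·(-94) - 2·51 = -333
p[8] = -3·(-333) - 3·171 - 2·(-94) = 674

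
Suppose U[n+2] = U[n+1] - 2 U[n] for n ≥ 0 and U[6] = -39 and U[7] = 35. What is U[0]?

-7

Rearranging, U[n-2] = (U[n] - U[n-1]) / -2.
U[5] = (35 - (-39)) / -2 = 74/-2 = -37
U[4] = (-39 - (-37)) / -2 = -2/-2 = 1
U[3] = (-37 - 1) / -2 = -38/-2 = 19
U[2] = (1 - 19) / -2 = -18/-2 = 9
U[1] = (19 - 9) / -2 = 10/-2 = -5
U[0] = (9 - (-5)) / -2 = 14/-2 = -7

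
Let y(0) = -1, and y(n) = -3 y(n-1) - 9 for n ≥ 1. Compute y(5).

y(1) = -3·(-1) - 9 = -6
y(2) = -3·(-6) - 9 = 9
y(3) = -3·9 - 9 = -36
y(4) = -3·(-36) - 9 = 99
y(5) = -3·99 - 9 = -306

-306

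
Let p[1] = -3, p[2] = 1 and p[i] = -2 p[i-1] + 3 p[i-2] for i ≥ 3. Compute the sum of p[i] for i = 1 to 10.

14742

p[3] = -2*1 + 3*(-3) = -11
p[4] = -2*(-11) + 3*1 = 25
p[5] = -2*25 + 3*(-11) = -83
p[6] = -2*(-83) + 3*25 = 241
p[7] = -2*241 + 3*(-83) = -731
p[8] = -2*(-731) + 3*241 = 2185
p[9] = -2*2185 + 3*(-731) = -6563
p[10] = -2*(-6563) + 3*2185 = 19681
Sum = (-3) + 1 + (-11) + 25 + (-83) + 241 + (-731) + 2185 + (-6563) + 19681 = 14742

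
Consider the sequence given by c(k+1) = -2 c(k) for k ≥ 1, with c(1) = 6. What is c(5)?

c(2) = -2·6 = -12
c(3) = -2·(-12) = 24
c(4) = -2·24 = -48
c(5) = -2·(-48) = 96

96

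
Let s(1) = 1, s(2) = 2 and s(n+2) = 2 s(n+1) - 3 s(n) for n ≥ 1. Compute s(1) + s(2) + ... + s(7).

s(3) = 2(2) - 3(1) = 1
s(4) = 2(1) - 3(2) = -4
s(5) = 2(-4) - 3(1) = -11
s(6) = 2(-11) - 3(-4) = -10
s(7) = 2(-10) - 3(-11) = 13
Sum = 1 + 2 + 1 + (-4) + (-11) + (-10) + 13 = -8

-8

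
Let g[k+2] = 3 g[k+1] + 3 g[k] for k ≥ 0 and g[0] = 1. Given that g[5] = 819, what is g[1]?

Let g[1] = w.
g[2] = 3 + 3w
g[3] = 9 + 12w
g[4] = 36 + 45w
g[5] = 135 + 171w
So 135 + 171w = 819, giving w = 4.

4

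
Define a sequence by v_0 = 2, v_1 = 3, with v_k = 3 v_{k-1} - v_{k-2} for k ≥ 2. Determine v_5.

v_2 = 3*3 - 2 = 7
v_3 = 3*7 - 3 = 18
v_4 = 3*18 - 7 = 47
v_5 = 3*47 - 18 = 123

123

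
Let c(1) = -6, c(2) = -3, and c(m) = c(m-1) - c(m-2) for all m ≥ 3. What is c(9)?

c(3) = (-3) - (-6) = 3
c(4) = 3 - (-3) = 6
c(5) = 6 - 3 = 3
c(6) = 3 - 6 = -3
c(7) = (-3) - 3 = -6
c(8) = (-6) - (-3) = -3
c(9) = (-3) - (-6) = 3

3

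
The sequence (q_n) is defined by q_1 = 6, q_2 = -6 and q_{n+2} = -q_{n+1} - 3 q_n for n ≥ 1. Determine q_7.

q_3 = -(-6) - 3(6) = -12
q_4 = -(-12) - 3(-6) = 30
q_5 = -30 - 3(-12) = 6
q_6 = -6 - 3(30) = -96
q_7 = -(-96) - 3(6) = 78

78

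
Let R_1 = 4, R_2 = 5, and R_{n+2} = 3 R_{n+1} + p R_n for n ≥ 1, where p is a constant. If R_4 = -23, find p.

-4

R_3 = 15 + 4p
R_4 = 45 + 17p
So 45 + 17p = -23, giving p = -4.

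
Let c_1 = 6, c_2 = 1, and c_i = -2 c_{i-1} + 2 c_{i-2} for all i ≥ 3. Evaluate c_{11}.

22688

c_3 = -2·1 + 2·6 = 10
c_4 = -2·10 + 2·1 = -18
c_5 = -2·(-18) + 2·10 = 56
c_6 = -2·56 + 2·(-18) = -148
c_7 = -2·(-148) + 2·56 = 408
c_8 = -2·408 + 2·(-148) = -1112
c_9 = -2·(-1112) + 2·408 = 3040
c_{10} = -2·3040 + 2·(-1112) = -8304
c_{11} = -2·(-8304) + 2·3040 = 22688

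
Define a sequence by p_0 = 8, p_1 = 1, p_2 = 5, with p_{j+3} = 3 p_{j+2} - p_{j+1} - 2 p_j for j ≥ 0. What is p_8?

-679

p_3 = 3*5 - 1 - 2*8 = -2
p_4 = 3*(-2) - 5 - 2*1 = -13
p_5 = 3*(-13) - (-2) - 2*5 = -47
p_6 = 3*(-47) - (-13) - 2*(-2) = -124
p_7 = 3*(-124) - (-47) - 2*(-13) = -299
p_8 = 3*(-299) - (-124) - 2*(-47) = -679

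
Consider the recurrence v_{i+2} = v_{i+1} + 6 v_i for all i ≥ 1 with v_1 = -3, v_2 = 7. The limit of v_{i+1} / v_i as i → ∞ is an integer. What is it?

The characteristic equation is r^2 - r - 6 = 0, which factors as (r - 3)(r + 2) = 0.
So the roots are 3 and -2. Since |3| > |-2| and the coefficient of 3^i is non-zero, the ratio tends to 3.

3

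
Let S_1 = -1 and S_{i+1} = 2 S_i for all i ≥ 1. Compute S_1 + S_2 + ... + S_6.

-63

S_2 = 2(-1) = -2
S_3 = 2(-2) = -4
S_4 = 2(-4) = -8
S_5 = 2(-8) = -16
S_6 = 2(-16) = -32
Sum = (-1) + (-2) + (-4) + (-8) + (-16) + (-32) = -63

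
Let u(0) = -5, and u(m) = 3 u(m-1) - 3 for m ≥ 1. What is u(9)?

-127938

u(1) = 3*(-5) - 3 = -18
u(2) = 3*(-18) - 3 = -57
u(3) = 3*(-57) - 3 = -174
u(4) = 3*(-174) - 3 = -525
u(5) = 3*(-525) - 3 = -1578
u(6) = 3*(-1578) - 3 = -4737
u(7) = 3*(-4737) - 3 = -14214
u(8) = 3*(-14214) - 3 = -42645
u(9) = 3*(-42645) - 3 = -127938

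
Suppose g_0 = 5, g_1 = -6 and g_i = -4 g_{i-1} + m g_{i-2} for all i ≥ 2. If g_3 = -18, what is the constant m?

g_2 = 24 + 5m
g_3 = -96 - 26m
So -96 - 26m = -18, giving m = -3.

-3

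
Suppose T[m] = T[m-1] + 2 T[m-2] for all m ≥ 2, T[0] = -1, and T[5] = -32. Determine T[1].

-2

Let T[1] = x.
T[2] = -2 + x
T[3] = -2 + 3x
T[4] = -6 + 5x
T[5] = -10 + 11x
So -10 + 11x = -32, giving x = -2.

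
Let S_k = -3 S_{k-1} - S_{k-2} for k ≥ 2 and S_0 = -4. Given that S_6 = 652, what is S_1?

-3

Let S_1 = v.
S_2 = 4 - 3v
S_3 = -12 + 8v
S_4 = 32 - 21v
S_5 = -84 + 55v
S_6 = 220 - 144v
So 220 - 144v = 652, giving v = -3.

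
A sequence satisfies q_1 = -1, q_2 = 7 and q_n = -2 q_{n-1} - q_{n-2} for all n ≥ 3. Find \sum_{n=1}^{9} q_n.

-25

q_3 = -2*7 - (-1) = -13
q_4 = -2*(-13) - 7 = 19
q_5 = -2*19 - (-13) = -25
q_6 = -2*(-25) - 19 = 31
q_7 = -2*31 - (-25) = -37
q_8 = -2*(-37) - 31 = 43
q_9 = -2*43 - (-37) = -49
Sum = (-1) + 7 + (-13) + 19 + (-25) + 31 + (-37) + 43 + (-49) = -25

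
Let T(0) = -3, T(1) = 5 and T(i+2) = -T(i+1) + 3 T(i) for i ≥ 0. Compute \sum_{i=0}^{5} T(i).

T(2) = -5 + 3·(-3) = -14
T(3) = -(-14) + 3·5 = 29
T(4) = -29 + 3·(-14) = -71
T(5) = -(-71) + 3·29 = 158
Sum = (-3) + 5 + (-14) + 29 + (-71) + 158 = 104

104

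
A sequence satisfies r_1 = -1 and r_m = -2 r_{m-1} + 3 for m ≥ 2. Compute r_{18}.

The fixed point is 3/(1 + 2) = 1, so r_m - 1 = -2(r_{m-1} - 1).
Hence r_m = -2·(-2)^{m-1} + 1.
r_{18} = -2·(-2)^{17} + 1 = -2·-131072 + 1 = 262145.

262145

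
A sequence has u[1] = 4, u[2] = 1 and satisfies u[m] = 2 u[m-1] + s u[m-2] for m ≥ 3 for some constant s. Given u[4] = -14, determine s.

u[3] = 2 + 4s
u[4] = 4 + 9s
So 4 + 9s = -14, giving s = -2.

-2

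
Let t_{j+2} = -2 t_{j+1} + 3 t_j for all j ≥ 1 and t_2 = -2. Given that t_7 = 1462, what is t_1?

6

Let t_1 = y.
t_3 = 4 + 3y
t_4 = -14 - 6y
t_5 = 40 + 21y
t_6 = -122 - 60y
t_7 = 364 + 183y
So 364 + 183y = 1462, giving y = 6.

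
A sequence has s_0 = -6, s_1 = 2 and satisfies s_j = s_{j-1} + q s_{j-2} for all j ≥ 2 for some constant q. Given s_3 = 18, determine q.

s_2 = 2 - 6q
s_3 = 2 - 4q
So 2 - 4q = 18, giving q = -4.

-4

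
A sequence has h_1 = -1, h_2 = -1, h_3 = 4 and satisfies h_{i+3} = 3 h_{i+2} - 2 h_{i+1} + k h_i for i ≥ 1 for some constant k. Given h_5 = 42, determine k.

-2

h_4 = 14 - k
h_5 = 34 - 4k
So 34 - 4k = 42, giving k = -2.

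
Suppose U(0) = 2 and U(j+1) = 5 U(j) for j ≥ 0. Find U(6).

U(1) = 5·2 = 10
U(2) = 5·10 = 50
U(3) = 5·50 = 250
U(4) = 5·250 = 1250
U(5) = 5·1250 = 6250
U(6) = 5·6250 = 31250

31250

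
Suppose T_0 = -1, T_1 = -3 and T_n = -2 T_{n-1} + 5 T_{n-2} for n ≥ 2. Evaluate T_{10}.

75441

T_2 = -2(-3) + 5(-1) = 1
T_3 = -2(1) + 5(-3) = -17
T_4 = -2(-17) + 5(1) = 39
T_5 = -2(39) + 5(-17) = -163
T_6 = -2(-163) + 5(39) = 521
T_7 = -2(521) + 5(-163) = -1857
T_8 = -2(-1857) + 5(521) = 6319
T_9 = -2(6319) + 5(-1857) = -21923
T_{10} = -2(-21923) + 5(6319) = 75441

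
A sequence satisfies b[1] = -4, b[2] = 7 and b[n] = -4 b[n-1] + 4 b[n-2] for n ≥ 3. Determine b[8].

b[3] = -4·7 + 4·(-4) = -44
b[4] = -4·(-44) + 4·7 = 204
b[5] = -4·204 + 4·(-44) = -992
b[6] = -4·(-992) + 4·204 = 4784
b[7] = -4·4784 + 4·(-992) = -23104
b[8] = -4·(-23104) + 4·4784 = 111552

111552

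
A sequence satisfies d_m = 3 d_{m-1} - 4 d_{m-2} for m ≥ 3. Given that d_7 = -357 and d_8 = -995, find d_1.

-3

Rearranging, d_{m-2} = (d_m - 3 d_{m-1}) / -4.
d_6 = (-995 - 3·(-357)) / -4 = 76/-4 = -19
d_5 = (-357 - 3·(-19)) / -4 = -300/-4 = 75
d_4 = (-19 - 3·75) / -4 = -244/-4 = 61
d_3 = (75 - 3·61) / -4 = -108/-4 = 27
d_2 = (61 - 3·27) / -4 = -20/-4 = 5
d_1 = (27 - 3·5) / -4 = 12/-4 = -3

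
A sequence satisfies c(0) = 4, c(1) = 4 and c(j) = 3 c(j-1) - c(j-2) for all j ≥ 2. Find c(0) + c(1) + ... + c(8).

c(2) = 3·4 - 4 = 8
c(3) = 3·8 - 4 = 20
c(4) = 3·20 - 8 = 52
c(5) = 3·52 - 20 = 136
c(6) = 3·136 - 52 = 356
c(7) = 3·356 - 136 = 932
c(8) = 3·932 - 356 = 2440
Sum = 4 + 4 + 8 + 20 + 52 + 136 + 356 + 932 + 2440 = 3952

3952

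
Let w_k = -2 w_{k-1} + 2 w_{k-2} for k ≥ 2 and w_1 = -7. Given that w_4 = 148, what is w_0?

Let w_0 = y.
w_2 = 14 + 2y
w_3 = -42 - 4y
w_4 = 112 + 12y
So 112 + 12y = 148, giving y = 3.

3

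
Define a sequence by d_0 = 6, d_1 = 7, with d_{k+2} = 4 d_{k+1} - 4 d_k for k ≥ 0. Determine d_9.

-8448

d_2 = 4*7 - 4*6 = 4
d_3 = 4*4 - 4*7 = -12
d_4 = 4*(-12) - 4*4 = -64
d_5 = 4*(-64) - 4*(-12) = -208
d_6 = 4*(-208) - 4*(-64) = -576
d_7 = 4*(-576) - 4*(-208) = -1472
d_8 = 4*(-1472) - 4*(-576) = -3584
d_9 = 4*(-3584) - 4*(-1472) = -8448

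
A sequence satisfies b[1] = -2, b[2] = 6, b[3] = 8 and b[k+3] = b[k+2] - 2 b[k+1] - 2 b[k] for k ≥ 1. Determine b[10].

-116

b[4] = 8 - 2·6 - 2·(-2) = 0
b[5] = 0 - 2·8 - 2·6 = -28
b[6] = (-28) - 2·0 - 2·8 = -44
b[7] = (-44) - 2·(-28) - 2·0 = 12
b[8] = 12 - 2·(-44) - 2·(-28) = 156
b[9] = 156 - 2·12 - 2·(-44) = 220
b[10] = 220 - 2·156 - 2·12 = -116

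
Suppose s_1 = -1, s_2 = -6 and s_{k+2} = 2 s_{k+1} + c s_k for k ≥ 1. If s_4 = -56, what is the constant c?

4

s_3 = -12 - c
s_4 = -24 - 8c
So -24 - 8c = -56, giving c = 4.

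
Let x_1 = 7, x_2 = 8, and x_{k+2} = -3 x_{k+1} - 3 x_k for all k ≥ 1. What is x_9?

1215

x_3 = -3(8) - 3(7) = -45
x_4 = -3(-45) - 3(8) = 111
x_5 = -3(111) - 3(-45) = -198
x_6 = -3(-198) - 3(111) = 261
x_7 = -3(261) - 3(-198) = -189
x_8 = -3(-189) - 3(261) = -216
x_9 = -3(-216) - 3(-189) = 1215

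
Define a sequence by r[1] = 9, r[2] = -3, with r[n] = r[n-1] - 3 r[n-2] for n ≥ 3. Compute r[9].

-246

r[3] = (-3) - 3(9) = -30
r[4] = (-30) - 3(-3) = -21
r[5] = (-21) - 3(-30) = 69
r[6] = 69 - 3(-21) = 132
r[7] = 132 - 3(69) = -75
r[8] = (-75) - 3(132) = -471
r[9] = (-471) - 3(-75) = -246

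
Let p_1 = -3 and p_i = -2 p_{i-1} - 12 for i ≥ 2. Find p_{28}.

-134217732

The fixed point is -12/(1 + 2) = -4, so p_i + 4 = -2(p_{i-1} + 4).
Hence p_i = 1·(-2)^{i-1} - 4.
p_{28} = 1·(-2)^{27} - 4 = 1·-134217728 - 4 = -134217732.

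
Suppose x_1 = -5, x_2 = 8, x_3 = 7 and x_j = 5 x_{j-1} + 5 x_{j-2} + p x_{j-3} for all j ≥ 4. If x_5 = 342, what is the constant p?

4

x_4 = 75 - 5p
x_5 = 410 - 17p
So 410 - 17p = 342, giving p = 4.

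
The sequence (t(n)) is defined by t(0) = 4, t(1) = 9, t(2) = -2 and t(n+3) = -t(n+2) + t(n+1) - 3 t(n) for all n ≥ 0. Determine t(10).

t(3) = -(-2) + 9 - 3*4 = -1
t(4) = -(-1) + (-2) - 3*9 = -28
t(5) = -(-28) + (-1) - 3*(-2) = 33
t(6) = -33 + (-28) - 3*(-1) = -58
t(7) = -(-58) + 33 - 3*(-28) = 175
t(8) = -175 + (-58) - 3*33 = -332
t(9) = -(-332) + 175 - 3*(-58) = 681
t(10) = -681 + (-332) - 3*175 = -1538

-1538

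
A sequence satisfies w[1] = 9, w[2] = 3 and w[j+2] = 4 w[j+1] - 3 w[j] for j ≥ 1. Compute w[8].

w[3] = 4(3) - 3(9) = -15
w[4] = 4(-15) - 3(3) = -69
w[5] = 4(-69) - 3(-15) = -231
w[6] = 4(-231) - 3(-69) = -717
w[7] = 4(-717) - 3(-231) = -2175
w[8] = 4(-2175) - 3(-717) = -6549

-6549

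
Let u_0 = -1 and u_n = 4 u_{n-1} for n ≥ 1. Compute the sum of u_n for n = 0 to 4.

-341

u_1 = 4(-1) = -4
u_2 = 4(-4) = -16
u_3 = 4(-16) = -64
u_4 = 4(-64) = -256
Sum = (-1) + (-4) + (-16) + (-64) + (-256) = -341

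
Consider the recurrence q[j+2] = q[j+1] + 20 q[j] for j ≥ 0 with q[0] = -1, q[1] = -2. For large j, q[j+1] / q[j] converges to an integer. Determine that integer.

The characteristic equation is r^2 - r - 20 = 0, which factors as (r - 5)(r + 4) = 0.
So the roots are 5 and -4. Since |5| > |-4| and the coefficient of 5^j is non-zero, the ratio tends to 5.

5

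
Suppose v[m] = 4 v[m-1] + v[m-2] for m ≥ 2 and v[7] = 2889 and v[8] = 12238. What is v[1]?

Rearranging, v[m-2] = v[m] - 4 v[m-1].
v[6] = 12238 - 4*2889 = 682
v[5] = 2889 - 4*682 = 161
v[4] = 682 - 4*161 = 38
v[3] = 161 - 4*38 = 9
v[2] = 38 - 4*9 = 2
v[1] = 9 - 4*2 = 1

1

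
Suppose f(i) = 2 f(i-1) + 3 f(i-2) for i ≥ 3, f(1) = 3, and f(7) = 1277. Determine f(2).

4

Let f(2) = w.
f(3) = 9 + 2w
f(4) = 18 + 7w
f(5) = 63 + 20w
f(6) = 180 + 61w
f(7) = 549 + 182w
So 549 + 182w = 1277, giving w = 4.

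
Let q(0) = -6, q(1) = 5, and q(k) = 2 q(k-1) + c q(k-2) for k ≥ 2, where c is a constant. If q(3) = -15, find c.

q(2) = 10 - 6c
q(3) = 20 - 7c
So 20 - 7c = -15, giving c = 5.

5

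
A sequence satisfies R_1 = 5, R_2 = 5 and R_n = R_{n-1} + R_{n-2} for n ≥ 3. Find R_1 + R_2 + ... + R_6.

100

R_3 = 5 + 5 = 10
R_4 = 10 + 5 = 15
R_5 = 15 + 10 = 25
R_6 = 25 + 15 = 40
Sum = 5 + 5 + 10 + 15 + 25 + 40 = 100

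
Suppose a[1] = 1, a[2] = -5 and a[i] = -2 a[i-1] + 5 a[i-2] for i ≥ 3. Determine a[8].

a[3] = -2(-5) + 5(1) = 15
a[4] = -2(15) + 5(-5) = -55
a[5] = -2(-55) + 5(15) = 185
a[6] = -2(185) + 5(-55) = -645
a[7] = -2(-645) + 5(185) = 2215
a[8] = -2(2215) + 5(-645) = -7655

-7655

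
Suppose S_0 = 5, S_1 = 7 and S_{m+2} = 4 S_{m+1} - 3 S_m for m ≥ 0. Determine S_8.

6565

S_2 = 4(7) - 3(5) = 13
S_3 = 4(13) - 3(7) = 31
S_4 = 4(31) - 3(13) = 85
S_5 = 4(85) - 3(31) = 247
S_6 = 4(247) - 3(85) = 733
S_7 = 4(733) - 3(247) = 2191
S_8 = 4(2191) - 3(733) = 6565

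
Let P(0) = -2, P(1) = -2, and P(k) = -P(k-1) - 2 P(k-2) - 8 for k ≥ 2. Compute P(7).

-2

P(2) = -(-2) - 2(-2) - 8 = -2
P(3) = -(-2) - 2(-2) - 8 = -2
P(4) = -(-2) - 2(-2) - 8 = -2
P(5) = -(-2) - 2(-2) - 8 = -2
P(6) = -(-2) - 2(-2) - 8 = -2
P(7) = -(-2) - 2(-2) - 8 = -2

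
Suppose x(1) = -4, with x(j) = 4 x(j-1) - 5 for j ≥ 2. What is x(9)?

x(2) = 4·(-4) - 5 = -21
x(3) = 4·(-21) - 5 = -89
x(4) = 4·(-89) - 5 = -361
x(5) = 4·(-361) - 5 = -1449
x(6) = 4·(-1449) - 5 = -5801
x(7) = 4·(-5801) - 5 = -23209
x(8) = 4·(-23209) - 5 = -92841
x(9) = 4·(-92841) - 5 = -371369

-371369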